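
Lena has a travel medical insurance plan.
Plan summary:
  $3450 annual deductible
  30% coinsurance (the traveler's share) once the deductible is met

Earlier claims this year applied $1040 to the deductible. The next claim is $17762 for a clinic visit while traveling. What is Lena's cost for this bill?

$7015.60

Deductible still to meet: $3450 − $1040 = $2410.
That leaves $17762 − $2410 = $15352 for coinsurance.
Traveler's 30% share of $15352 is $4605.60.
That puts the traveler's cost at $2410 + $4605.60 = $7015.60.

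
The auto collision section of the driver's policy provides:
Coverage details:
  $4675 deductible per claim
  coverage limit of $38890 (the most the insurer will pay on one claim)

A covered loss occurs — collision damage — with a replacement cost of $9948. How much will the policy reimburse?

$5273

Less the $4675 deductible: $9948 − $4675 = $5273.
$5273 is within the $38890 limit, so the insurer pays $5273.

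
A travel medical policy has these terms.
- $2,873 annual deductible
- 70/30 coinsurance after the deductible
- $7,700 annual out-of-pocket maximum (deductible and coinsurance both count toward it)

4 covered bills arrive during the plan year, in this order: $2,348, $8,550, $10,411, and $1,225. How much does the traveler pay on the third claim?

Claim 1 ($2,348): all of it applies to the deductible. Traveler pays $2,348; OOP now $2,348.
Claim 2 ($8,550): $525 to deductible, leaving $8,025; 30% of $8,025 = $2,407.50. Traveler pays $2,932.50; OOP now $5,280.50.
Claim 3 ($10,411): deductible already satisfied, so traveler's share is 30% × $10,411 = $3,123.30. OOP would hit $8,403.80 > $7,700, so the cap limits the traveler to $7,700 − $5,280.50 = $2,419.50.

$2,419.50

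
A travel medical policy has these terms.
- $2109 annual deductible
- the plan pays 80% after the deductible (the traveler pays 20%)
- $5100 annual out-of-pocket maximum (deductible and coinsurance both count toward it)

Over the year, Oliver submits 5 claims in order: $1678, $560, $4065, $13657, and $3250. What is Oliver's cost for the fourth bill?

Claim 1 ($1678): fully absorbed by the deductible. Traveler pays $1678; OOP now $1678.
Claim 2 ($560): $431 to deductible, leaving $129; traveler's 20% is $25.80. Cost to traveler: $456.80. OOP to date $2134.80.
Claim 3 ($4065): 20% coinsurance on $4065 = $813. Cost to traveler: $813. OOP to date $2947.80.
Claim 4 ($13657): deductible met; 20% of $13657 = $2731.40. That would push OOP to $5679.20, over the $5100 cap, so traveler pays $5100 − $2947.80 = $2152.20.

$2152.20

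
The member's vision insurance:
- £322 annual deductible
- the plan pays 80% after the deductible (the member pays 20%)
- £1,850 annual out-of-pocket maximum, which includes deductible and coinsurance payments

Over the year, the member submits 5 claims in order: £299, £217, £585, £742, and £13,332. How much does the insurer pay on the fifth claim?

Claim 1 (£299): all of it applies to the deductible. Cost to member: £299. OOP to date £299. Insurer: £299 − £299 = £0.
Claim 2 (£217): £23 finishes the deductible; £194 goes to coinsurance; coinsurance £194 × 20% = £38.80. Cost to member: £61.80. OOP to date £360.80. Plan pays £217 − £61.80 = £155.20.
Claim 3 (£585): deductible already satisfied, so member's share is 20% × £585 = £117. Cost to member: £117. OOP to date £477.80. Plan pays £585 − £117 = £468.
Claim 4 (£742): 20% coinsurance on £742 = £148.40. Cost to member: £148.40. OOP to date £626.20. Plan pays £742 − £148.40 = £593.60.
Claim 5 (£13,332): deductible met; 20% of £13,332 = £2,666.40. That would push OOP to £3,292.60, over the £1,850 cap, so member pays £1,850 − £626.20 = £1,223.80. Insurer: £13,332 − £1,223.80 = £12,108.20.

£12,108.20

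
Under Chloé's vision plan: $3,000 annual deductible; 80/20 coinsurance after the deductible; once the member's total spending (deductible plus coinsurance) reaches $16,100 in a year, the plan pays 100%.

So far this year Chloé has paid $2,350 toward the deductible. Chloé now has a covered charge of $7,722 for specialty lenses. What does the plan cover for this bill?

$2,350 of the $3,000 deductible is already met, leaving $650.
That leaves $7,722 − $650 = $7,072 for coinsurance.
Member's 20% share of $7,072 is $1,414.40.
So the member owes $650 + $1,414.40 = $2,064.40 before any cap.
Cumulative spending $2,350 + $2,064.40 = $4,414.40 stays under the $16,100 maximum.
The plan picks up $7,722 − $2,064.40 = $5,657.60.

$5,657.60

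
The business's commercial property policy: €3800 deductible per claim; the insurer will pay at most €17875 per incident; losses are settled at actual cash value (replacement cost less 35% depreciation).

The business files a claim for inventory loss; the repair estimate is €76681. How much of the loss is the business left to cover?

At 35% depreciation, ACV = €76681 − €26838.35 = €49842.65.
Less the €3800 deductible: €49842.65 − €3800 = €46042.65.
Since €46042.65 > €17875, the payout is capped at €17875.
Business's share is the uncovered remainder: €76681 − €17875 = €58806.

€58806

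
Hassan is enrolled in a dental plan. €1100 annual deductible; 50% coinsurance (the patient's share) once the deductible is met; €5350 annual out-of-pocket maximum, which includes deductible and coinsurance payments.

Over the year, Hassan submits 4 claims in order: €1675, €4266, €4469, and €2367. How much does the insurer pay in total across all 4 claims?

Bill 1, €1675: €1100 to deductible, leaving €575; coinsurance €575 × 50% = €287.50. Cost to patient: €1387.50. OOP to date €1387.50. Plan pays €1675 − €1387.50 = €287.50.
Bill 2, €4266: 50% coinsurance on €4266 = €2133. Patient owes €2133 (running OOP €3520.50). Plan pays €4266 − €2133 = €2133.
Bill 3, €4469: 50% coinsurance on €4469 = €2234.50. OOP would hit €5755 > €5350, so the cap limits the patient to €5350 − €3520.50 = €1829.50. Plan pays €4469 − €1829.50 = €2639.50.
Bill 4, €2367: deductible met; 50% of €2367 = €1183.50. OOP would hit €6533.50 > €5350, so the cap limits the patient to €5350 − €5350 = €0. Insurer: €2367 − €0 = €2367.
Insurer total: €287.50 + €2133 + €2639.50 + €2367 = €7427.

€7427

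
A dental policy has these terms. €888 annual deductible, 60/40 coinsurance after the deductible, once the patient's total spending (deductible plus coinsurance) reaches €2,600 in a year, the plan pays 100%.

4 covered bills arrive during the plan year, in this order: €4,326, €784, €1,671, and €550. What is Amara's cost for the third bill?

€23.20

Claim 1 — €4,326: €888 to deductible, leaving €3,438; 40% of €3,438 = €1,375.20. Patient owes €2,263.20 (running OOP €2,263.20).
Claim 2 — €784: 40% coinsurance on €784 = €313.60. Patient pays €313.60; OOP now €2,576.80.
Claim 3 — €1,671: deductible already satisfied, so patient's share is 40% × €1,671 = €668.40. OOP would hit €3,245.20 > €2,600, so the cap limits the patient to €2,600 − €2,576.80 = €23.20.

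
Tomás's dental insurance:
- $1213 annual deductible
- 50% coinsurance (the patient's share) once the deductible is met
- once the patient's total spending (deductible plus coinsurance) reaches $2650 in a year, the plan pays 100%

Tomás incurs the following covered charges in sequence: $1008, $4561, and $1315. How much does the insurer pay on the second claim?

Bill 1, $1008: all of it applies to the deductible. Patient pays $1008; OOP now $1008. Plan pays $1008 − $1008 = $0.
Bill 2, $4561: $205 to deductible, leaving $4356; coinsurance $4356 × 50% = $2178. Claim cost before the cap: $205 + $2178 = $2383. That would push OOP to $3391, over the $2650 cap, so patient pays $2650 − $1008 = $1642. Plan pays $4561 − $1642 = $2919.

$2919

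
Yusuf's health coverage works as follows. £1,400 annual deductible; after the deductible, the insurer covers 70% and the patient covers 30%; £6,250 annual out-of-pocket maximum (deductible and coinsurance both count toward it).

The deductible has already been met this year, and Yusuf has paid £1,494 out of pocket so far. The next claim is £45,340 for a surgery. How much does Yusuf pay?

With the deductible met, the entire £45,340 is subject to coinsurance.
30% of £45,340 = £13,602 falls to the patient.
Year-to-date out-of-pocket would reach £1,494 + £13,602 = £15,096, above the £6,250 maximum, so the patient pays only £6,250 − £1,494 = £4,756.

£4,756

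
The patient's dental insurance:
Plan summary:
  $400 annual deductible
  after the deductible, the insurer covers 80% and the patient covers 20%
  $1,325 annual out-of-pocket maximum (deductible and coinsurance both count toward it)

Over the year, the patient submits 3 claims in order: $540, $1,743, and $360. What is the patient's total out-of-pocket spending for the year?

$848.60

Bill 1, $540: deductible takes $400, $140 remains; coinsurance $140 × 20% = $28. Patient pays $428; OOP now $428.
Bill 2, $1,743: deductible met; 20% of $1,743 = $348.60. Patient owes $348.60 (running OOP $776.60).
Bill 3, $360: 20% coinsurance on $360 = $72. Patient owes $72 (running OOP $848.60).
Summing the patient's payments: $428 + $348.60 + $72 = $848.60.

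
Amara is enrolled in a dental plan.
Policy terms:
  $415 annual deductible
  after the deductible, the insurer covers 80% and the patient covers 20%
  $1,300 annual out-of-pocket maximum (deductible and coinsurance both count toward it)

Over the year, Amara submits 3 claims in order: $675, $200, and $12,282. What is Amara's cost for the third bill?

Bill 1, $675: $415 to deductible, leaving $260; 20% of $260 = $52. Patient pays $467; OOP now $467.
Bill 2, $200: 20% coinsurance on $200 = $40. Patient pays $40; OOP now $507.
Bill 3, $12,282: deductible met; 20% of $12,282 = $2,456.40. That would push OOP to $2,963.40, over the $1,300 cap, so patient pays $1,300 − $507 = $793.

$793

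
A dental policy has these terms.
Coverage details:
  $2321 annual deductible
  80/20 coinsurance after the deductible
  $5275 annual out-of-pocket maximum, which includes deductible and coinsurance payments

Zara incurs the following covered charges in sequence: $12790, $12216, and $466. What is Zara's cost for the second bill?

$860.20

Bill 1, $12790: $2321 finishes the deductible; $10469 goes to coinsurance; patient's 20% is $2093.80. Patient pays $4414.80; OOP now $4414.80.
Bill 2, $12216: deductible met; 20% of $12216 = $2443.20. That would push OOP to $6858, over the $5275 cap, so patient pays $5275 − $4414.80 = $860.20.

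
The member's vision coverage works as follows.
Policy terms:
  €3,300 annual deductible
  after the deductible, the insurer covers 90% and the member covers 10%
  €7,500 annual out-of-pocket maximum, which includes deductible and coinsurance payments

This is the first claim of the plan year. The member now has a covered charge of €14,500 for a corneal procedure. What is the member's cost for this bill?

The full €3,300 deductible is still open; €3,300 of this bill applies to it.
The remaining €11,200 (= €14,500 − €3,300) moves to coinsurance.
10% of €11,200 = €1,120 falls to the member.
So the member owes €3,300 + €1,120 = €4,420 before any cap.
Year-to-date out-of-pocket becomes €0 + €4,420 = €4,420, still under the €7,500 maximum, so no cap applies.

€4,420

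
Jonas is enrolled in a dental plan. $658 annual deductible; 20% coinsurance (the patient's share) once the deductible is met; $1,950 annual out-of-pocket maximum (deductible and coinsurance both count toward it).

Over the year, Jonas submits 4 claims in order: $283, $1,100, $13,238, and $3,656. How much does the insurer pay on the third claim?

Claim 1 — $283: all of it applies to the deductible. Patient pays $283; OOP now $283. Insurer: $283 − $283 = $0.
Claim 2 — $1,100: $375 finishes the deductible; $725 goes to coinsurance; coinsurance $725 × 20% = $145. Cost to patient: $520. OOP to date $803. Insurer: $1,100 − $520 = $580.
Claim 3 — $13,238: deductible met; 20% of $13,238 = $2,647.60. Adding that to $803 gives $3,450.60, past the $1,950 cap; patient pays only $1,950 − $803 = $1,147. Insurer: $13,238 − $1,147 = $12,091.

$12,091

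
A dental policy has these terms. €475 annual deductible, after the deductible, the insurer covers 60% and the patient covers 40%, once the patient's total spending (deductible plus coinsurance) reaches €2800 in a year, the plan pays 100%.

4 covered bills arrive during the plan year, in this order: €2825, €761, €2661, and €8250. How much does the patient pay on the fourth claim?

Claim 1 — €2825: €475 to deductible, leaving €2350; 40% of €2350 = €940. Cost to patient: €1415. OOP to date €1415.
Claim 2 — €761: deductible met; 40% of €761 = €304.40. Patient pays €304.40; OOP now €1719.40.
Claim 3 — €2661: deductible already satisfied, so patient's share is 40% × €2661 = €1064.40. Patient owes €1064.40 (running OOP €2783.80).
Claim 4 — €8250: 40% coinsurance on €8250 = €3300. Adding that to €2783.80 gives €6083.80, past the €2800 cap; patient pays only €2800 − €2783.80 = €16.20.

€16.20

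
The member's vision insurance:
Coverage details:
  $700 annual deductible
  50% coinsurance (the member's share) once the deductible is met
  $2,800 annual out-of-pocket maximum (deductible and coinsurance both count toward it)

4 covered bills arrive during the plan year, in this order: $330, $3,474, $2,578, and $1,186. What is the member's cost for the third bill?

$548

Claim 1 — $330: all of it applies to the deductible. Member pays $330; OOP now $330.
Claim 2 — $3,474: $370 to deductible, leaving $3,104; coinsurance $3,104 × 50% = $1,552. Cost to member: $1,922. OOP to date $2,252.
Claim 3 — $2,578: deductible already satisfied, so member's share is 50% × $2,578 = $1,289. Adding that to $2,252 gives $3,541, past the $2,800 cap; member pays only $2,800 − $2,252 = $548.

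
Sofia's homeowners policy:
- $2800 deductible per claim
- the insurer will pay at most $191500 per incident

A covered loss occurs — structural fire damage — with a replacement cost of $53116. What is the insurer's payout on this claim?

$50316

Less the $2800 deductible: $53116 − $2800 = $50316.
$50316 ≤ $191500, so the limit doesn't bind; insurer pays $50316.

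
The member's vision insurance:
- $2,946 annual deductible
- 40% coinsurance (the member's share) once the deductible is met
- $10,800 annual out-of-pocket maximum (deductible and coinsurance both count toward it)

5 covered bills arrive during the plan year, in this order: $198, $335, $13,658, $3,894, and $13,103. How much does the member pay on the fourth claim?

$1,557.60

Claim 1 ($198): fully absorbed by the deductible. Member owes $198 (running OOP $198).
Claim 2 ($335): entire amount goes to the deductible. Member pays $335; OOP now $533.
Claim 3 ($13,658): $2,413 to deductible, leaving $11,245; coinsurance $11,245 × 40% = $4,498. Cost to member: $6,911. OOP to date $7,444.
Claim 4 ($3,894): deductible already satisfied, so member's share is 40% × $3,894 = $1,557.60. Member owes $1,557.60 (running OOP $9,001.60).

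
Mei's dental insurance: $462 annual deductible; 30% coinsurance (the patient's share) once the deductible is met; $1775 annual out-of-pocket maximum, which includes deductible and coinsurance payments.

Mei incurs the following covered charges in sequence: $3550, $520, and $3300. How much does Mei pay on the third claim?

$230.60

Claim 1 — $3550: $462 to deductible, leaving $3088; patient's 30% is $926.40. Patient owes $1388.40 (running OOP $1388.40).
Claim 2 — $520: 30% coinsurance on $520 = $156. Cost to patient: $156. OOP to date $1544.40.
Claim 3 — $3300: 30% coinsurance on $3300 = $990. OOP would hit $2534.40 > $1775, so the cap limits the patient to $1775 − $1544.40 = $230.60.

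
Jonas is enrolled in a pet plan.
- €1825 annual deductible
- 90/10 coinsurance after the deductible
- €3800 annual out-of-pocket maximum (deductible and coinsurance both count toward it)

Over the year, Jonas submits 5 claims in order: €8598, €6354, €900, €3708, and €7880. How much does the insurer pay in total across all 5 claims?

Claim 1 — €8598: €1825 to deductible, leaving €6773; owner's 10% is €677.30. Owner pays €2502.30; OOP now €2502.30. Insurer: €8598 − €2502.30 = €6095.70.
Claim 2 — €6354: 10% coinsurance on €6354 = €635.40. Cost to owner: €635.40. OOP to date €3137.70. Insurer: €6354 − €635.40 = €5718.60.
Claim 3 — €900: 10% coinsurance on €900 = €90. Owner pays €90; OOP now €3227.70. Insurer: €900 − €90 = €810.
Claim 4 — €3708: deductible met; 10% of €3708 = €370.80. Owner pays €370.80; OOP now €3598.50. Insurer: €3708 − €370.80 = €3337.20.
Claim 5 — €7880: 10% coinsurance on €7880 = €788. That would push OOP to €4386.50, over the €3800 cap, so owner pays €3800 − €3598.50 = €201.50. Plan pays €7880 − €201.50 = €7678.50.
Insurer total: €6095.70 + €5718.60 + €810 + €3337.20 + €7678.50 = €23640.

€23640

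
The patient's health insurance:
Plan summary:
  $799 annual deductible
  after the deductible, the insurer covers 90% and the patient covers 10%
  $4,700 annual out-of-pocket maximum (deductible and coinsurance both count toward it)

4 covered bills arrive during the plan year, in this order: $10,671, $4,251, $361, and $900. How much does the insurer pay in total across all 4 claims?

$13,845.60

Bill 1, $10,671: $799 finishes the deductible; $9,872 goes to coinsurance; 10% of $9,872 = $987.20. Cost to patient: $1,786.20. OOP to date $1,786.20. Plan pays $10,671 − $1,786.20 = $8,884.80.
Bill 2, $4,251: 10% coinsurance on $4,251 = $425.10. Patient owes $425.10 (running OOP $2,211.30). Insurer: $4,251 − $425.10 = $3,825.90.
Bill 3, $361: 10% coinsurance on $361 = $36.10. Patient pays $36.10; OOP now $2,247.40. Plan pays $361 − $36.10 = $324.90.
Bill 4, $900: deductible met; 10% of $900 = $90. Cost to patient: $90. OOP to date $2,337.40. Insurer: $900 − $90 = $810.
Insurer total = bills − patient's total = $16,183 − $2,337.40 = $13,845.60.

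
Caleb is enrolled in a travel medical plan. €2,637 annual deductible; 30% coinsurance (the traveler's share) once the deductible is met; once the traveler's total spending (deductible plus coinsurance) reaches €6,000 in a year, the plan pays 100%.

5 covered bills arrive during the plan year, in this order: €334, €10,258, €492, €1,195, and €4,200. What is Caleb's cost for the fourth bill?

€358.50

Bill 1, €334: all of it applies to the deductible. Traveler pays €334; OOP now €334.
Bill 2, €10,258: €2,303 to deductible, leaving €7,955; traveler's 30% is €2,386.50. Traveler owes €4,689.50 (running OOP €5,023.50).
Bill 3, €492: deductible met; 30% of €492 = €147.60. Cost to traveler: €147.60. OOP to date €5,171.10.
Bill 4, €1,195: 30% coinsurance on €1,195 = €358.50. Traveler pays €358.50; OOP now €5,529.60.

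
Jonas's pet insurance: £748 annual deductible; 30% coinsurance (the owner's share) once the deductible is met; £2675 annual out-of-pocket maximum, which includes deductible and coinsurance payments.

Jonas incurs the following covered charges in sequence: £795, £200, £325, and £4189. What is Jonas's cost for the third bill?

£97.50

#1 (£795): deductible takes £748, £47 remains; owner's 30% is £14.10. Owner owes £762.10 (running OOP £762.10).
#2 (£200): 30% coinsurance on £200 = £60. Cost to owner: £60. OOP to date £822.10.
#3 (£325): deductible met; 30% of £325 = £97.50. Cost to owner: £97.50. OOP to date £919.60.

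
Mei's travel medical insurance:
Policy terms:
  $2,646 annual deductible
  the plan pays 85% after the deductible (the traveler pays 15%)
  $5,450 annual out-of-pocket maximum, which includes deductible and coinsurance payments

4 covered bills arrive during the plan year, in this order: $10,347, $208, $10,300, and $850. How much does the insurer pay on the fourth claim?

Claim 1 ($10,347): deductible takes $2,646, $7,701 remains; traveler's 15% is $1,155.15. Cost to traveler: $3,801.15. OOP to date $3,801.15. Plan pays $10,347 − $3,801.15 = $6,545.85.
Claim 2 ($208): 15% coinsurance on $208 = $31.20. Cost to traveler: $31.20. OOP to date $3,832.35. Insurer: $208 − $31.20 = $176.80.
Claim 3 ($10,300): 15% coinsurance on $10,300 = $1,545. Traveler owes $1,545 (running OOP $5,377.35). Insurer: $10,300 − $1,545 = $8,755.
Claim 4 ($850): deductible already satisfied, so traveler's share is 15% × $850 = $127.50. OOP would hit $5,504.85 > $5,450, so the cap limits the traveler to $5,450 − $5,377.35 = $72.65. Insurer: $850 − $72.65 = $777.35.

$777.35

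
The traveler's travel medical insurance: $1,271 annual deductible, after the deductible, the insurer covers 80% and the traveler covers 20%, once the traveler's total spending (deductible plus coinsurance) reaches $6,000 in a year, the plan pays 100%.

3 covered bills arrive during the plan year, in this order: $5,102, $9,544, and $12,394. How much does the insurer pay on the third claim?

Claim 1 ($5,102): deductible takes $1,271, $3,831 remains; 20% of $3,831 = $766.20. Traveler pays $2,037.20; OOP now $2,037.20. Insurer: $5,102 − $2,037.20 = $3,064.80.
Claim 2 ($9,544): 20% coinsurance on $9,544 = $1,908.80. Traveler pays $1,908.80; OOP now $3,946. Plan pays $9,544 − $1,908.80 = $7,635.20.
Claim 3 ($12,394): 20% coinsurance on $12,394 = $2,478.80. OOP would hit $6,424.80 > $6,000, so the cap limits the traveler to $6,000 − $3,946 = $2,054. Plan pays $12,394 − $2,054 = $10,340.

$10,340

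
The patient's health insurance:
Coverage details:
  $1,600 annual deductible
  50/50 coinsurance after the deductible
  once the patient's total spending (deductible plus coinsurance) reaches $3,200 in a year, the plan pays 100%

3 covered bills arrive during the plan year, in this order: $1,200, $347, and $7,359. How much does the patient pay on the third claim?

$1,653

Bill 1, $1,200: all of it applies to the deductible. Patient owes $1,200 (running OOP $1,200).
Bill 2, $347: fully absorbed by the deductible. Cost to patient: $347. OOP to date $1,547.
Bill 3, $7,359: $53 finishes the deductible; $7,306 goes to coinsurance; coinsurance $7,306 × 50% = $3,653. Claim cost before the cap: $53 + $3,653 = $3,706. That would push OOP to $5,253, over the $3,200 cap, so patient pays $3,200 − $1,547 = $1,653.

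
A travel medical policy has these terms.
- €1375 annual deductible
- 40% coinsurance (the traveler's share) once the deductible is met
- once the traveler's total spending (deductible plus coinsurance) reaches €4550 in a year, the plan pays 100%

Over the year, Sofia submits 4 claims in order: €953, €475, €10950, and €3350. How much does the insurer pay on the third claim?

#1 (€953): entire amount goes to the deductible. Cost to traveler: €953. OOP to date €953. Insurer: €953 − €953 = €0.
#2 (€475): €422 finishes the deductible; €53 goes to coinsurance; traveler's 40% is €21.20. Cost to traveler: €443.20. OOP to date €1396.20. Plan pays €475 − €443.20 = €31.80.
#3 (€10950): deductible already satisfied, so traveler's share is 40% × €10950 = €4380. OOP would hit €5776.20 > €4550, so the cap limits the traveler to €4550 − €1396.20 = €3153.80. Plan pays €10950 − €3153.80 = €7796.20.

€7796.20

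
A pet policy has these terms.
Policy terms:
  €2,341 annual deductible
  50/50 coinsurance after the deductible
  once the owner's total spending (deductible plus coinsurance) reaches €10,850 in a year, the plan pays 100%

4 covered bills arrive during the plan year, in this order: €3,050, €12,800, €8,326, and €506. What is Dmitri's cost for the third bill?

Claim 1 (€3,050): €2,341 to deductible, leaving €709; coinsurance €709 × 50% = €354.50. Owner pays €2,695.50; OOP now €2,695.50.
Claim 2 (€12,800): deductible already satisfied, so owner's share is 50% × €12,800 = €6,400. Owner pays €6,400; OOP now €9,095.50.
Claim 3 (€8,326): deductible already satisfied, so owner's share is 50% × €8,326 = €4,163. Adding that to €9,095.50 gives €13,258.50, past the €10,850 cap; owner pays only €10,850 − €9,095.50 = €1,754.50.

€1,754.50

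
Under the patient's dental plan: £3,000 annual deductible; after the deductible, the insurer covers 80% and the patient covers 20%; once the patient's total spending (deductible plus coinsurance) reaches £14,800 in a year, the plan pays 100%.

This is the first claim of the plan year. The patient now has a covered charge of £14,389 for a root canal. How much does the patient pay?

The full £3,000 deductible is still open; £3,000 of this bill applies to it.
That leaves £14,389 − £3,000 = £11,389 for coinsurance.
Patient's 20% share of £11,389 is £2,277.80.
Patient responsibility before any cap: £3,000 + £2,277.80 = £5,277.80.
Total out-of-pocket so far would be £0 + £5,277.80 = £5,277.80, below the £14,800 cap — no reduction.

£5,277.80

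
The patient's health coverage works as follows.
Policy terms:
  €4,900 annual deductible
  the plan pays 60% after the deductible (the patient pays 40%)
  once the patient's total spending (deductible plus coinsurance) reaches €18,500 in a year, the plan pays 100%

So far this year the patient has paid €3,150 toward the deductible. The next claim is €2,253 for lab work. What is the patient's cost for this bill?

€1,951.20

Remaining deductible: €4,900 − €3,150 = €1,750.
That leaves €2,253 − €1,750 = €503 for coinsurance.
Patient's 40% share of €503 is €201.20.
Patient responsibility before any cap: €1,750 + €201.20 = €1,951.20.
Total out-of-pocket so far would be €3,150 + €1,951.20 = €5,101.20, below the €18,500 cap — no reduction.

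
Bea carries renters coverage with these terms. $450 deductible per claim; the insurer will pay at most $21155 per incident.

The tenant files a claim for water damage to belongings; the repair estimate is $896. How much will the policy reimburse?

After the deductible, $896 − $450 = $446 remains.
That's under the $21155 cap, so the insurer reimburses the full $446.

$446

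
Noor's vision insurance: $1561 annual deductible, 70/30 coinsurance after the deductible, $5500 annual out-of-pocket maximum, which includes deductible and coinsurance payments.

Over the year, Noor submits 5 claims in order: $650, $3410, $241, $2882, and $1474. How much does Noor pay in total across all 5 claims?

#1 ($650): fully absorbed by the deductible. Cost to member: $650. OOP to date $650.
#2 ($3410): deductible takes $911, $2499 remains; coinsurance $2499 × 30% = $749.70. Cost to member: $1660.70. OOP to date $2310.70.
#3 ($241): deductible met; 30% of $241 = $72.30. Member owes $72.30 (running OOP $2383).
#4 ($2882): deductible already satisfied, so member's share is 30% × $2882 = $864.60. Member pays $864.60; OOP now $3247.60.
#5 ($1474): 30% coinsurance on $1474 = $442.20. Cost to member: $442.20. OOP to date $3689.80.
Summing the member's payments: $650 + $1660.70 + $72.30 + $864.60 + $442.20 = $3689.80.

$3689.80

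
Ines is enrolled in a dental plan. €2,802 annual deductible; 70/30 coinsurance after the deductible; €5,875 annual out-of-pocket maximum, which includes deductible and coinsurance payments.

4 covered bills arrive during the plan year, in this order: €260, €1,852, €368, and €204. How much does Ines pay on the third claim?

€368

#1 (€260): fully absorbed by the deductible. Patient pays €260; OOP now €260.
#2 (€1,852): fully absorbed by the deductible. Patient owes €1,852 (running OOP €2,112).
#3 (€368): all of it applies to the deductible. Patient pays €368; OOP now €2,480.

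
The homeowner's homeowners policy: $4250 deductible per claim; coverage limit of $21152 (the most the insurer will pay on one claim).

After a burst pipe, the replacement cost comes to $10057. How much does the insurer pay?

$5807

Less the $4250 deductible: $10057 − $4250 = $5807.
That's under the $21152 cap, so the insurer reimburses the full $5807.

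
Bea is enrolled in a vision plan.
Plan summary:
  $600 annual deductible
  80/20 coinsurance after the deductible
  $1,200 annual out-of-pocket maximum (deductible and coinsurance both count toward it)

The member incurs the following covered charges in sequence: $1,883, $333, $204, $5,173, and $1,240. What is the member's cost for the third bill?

#1 ($1,883): deductible takes $600, $1,283 remains; coinsurance $1,283 × 20% = $256.60. Cost to member: $856.60. OOP to date $856.60.
#2 ($333): 20% coinsurance on $333 = $66.60. Member pays $66.60; OOP now $923.20.
#3 ($204): deductible already satisfied, so member's share is 20% × $204 = $40.80. Member owes $40.80 (running OOP $964).

$40.80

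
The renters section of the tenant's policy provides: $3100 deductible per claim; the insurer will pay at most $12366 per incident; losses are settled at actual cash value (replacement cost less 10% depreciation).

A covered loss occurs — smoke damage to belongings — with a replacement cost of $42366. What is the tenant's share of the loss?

$30000

Depreciate 10%: the covered value is $42366 × 0.9 = $38129.40.
Less the $3100 deductible: $38129.40 − $3100 = $35029.40.
Since $35029.40 > $12366, the payout is capped at $12366.
The tenant bears the rest of the original loss: $42366 − $12366 = $30000.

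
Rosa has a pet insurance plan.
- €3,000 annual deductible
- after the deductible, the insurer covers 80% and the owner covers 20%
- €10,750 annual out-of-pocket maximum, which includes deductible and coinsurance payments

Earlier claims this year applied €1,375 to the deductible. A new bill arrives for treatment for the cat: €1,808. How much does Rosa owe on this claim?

€1,661.60

Remaining deductible: €3,000 − €1,375 = €1,625.
After the €1,625 deductible portion, €1,808 − €1,625 = €183 is subject to coinsurance.
20% of €183 = €36.60 falls to the owner.
That puts the owner's cost at €1,625 + €36.60 = €1,661.60 before any cap.
Cumulative spending €1,375 + €1,661.60 = €3,036.60 stays under the €10,750 maximum.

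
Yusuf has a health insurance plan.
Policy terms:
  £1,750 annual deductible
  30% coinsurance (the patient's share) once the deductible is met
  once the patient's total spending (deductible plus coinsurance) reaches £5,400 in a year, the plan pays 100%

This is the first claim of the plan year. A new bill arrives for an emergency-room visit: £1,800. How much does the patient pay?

£1,765

Deductible not yet touched, so the first £1,750 of the bill goes to the deductible.
That leaves £1,800 − £1,750 = £50 for coinsurance.
Coinsurance: £50 × 30% = £15.
That puts the patient's cost at £1,750 + £15 = £1,765 before any cap.
Total out-of-pocket so far would be £0 + £1,765 = £1,765, below the £5,400 cap — no reduction.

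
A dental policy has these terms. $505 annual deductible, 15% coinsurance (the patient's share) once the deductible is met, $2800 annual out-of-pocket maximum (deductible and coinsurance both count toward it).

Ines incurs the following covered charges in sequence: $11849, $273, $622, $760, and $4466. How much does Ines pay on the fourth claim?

Claim 1 ($11849): $505 finishes the deductible; $11344 goes to coinsurance; patient's 15% is $1701.60. Patient pays $2206.60; OOP now $2206.60.
Claim 2 ($273): 15% coinsurance on $273 = $40.95. Patient owes $40.95 (running OOP $2247.55).
Claim 3 ($622): deductible met; 15% of $622 = $93.30. Patient pays $93.30; OOP now $2340.85.
Claim 4 ($760): 15% coinsurance on $760 = $114. Patient pays $114; OOP now $2454.85.

$114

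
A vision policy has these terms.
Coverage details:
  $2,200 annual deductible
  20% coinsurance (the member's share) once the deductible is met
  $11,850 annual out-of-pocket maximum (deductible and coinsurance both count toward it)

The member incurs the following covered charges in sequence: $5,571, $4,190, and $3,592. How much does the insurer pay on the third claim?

$2,873.60

Bill 1, $5,571: $2,200 finishes the deductible; $3,371 goes to coinsurance; coinsurance $3,371 × 20% = $674.20. Member owes $2,874.20 (running OOP $2,874.20). Plan pays $5,571 − $2,874.20 = $2,696.80.
Bill 2, $4,190: deductible met; 20% of $4,190 = $838. Member owes $838 (running OOP $3,712.20). Plan pays $4,190 − $838 = $3,352.
Bill 3, $3,592: deductible already satisfied, so member's share is 20% × $3,592 = $718.40. Cost to member: $718.40. OOP to date $4,430.60. Insurer: $3,592 − $718.40 = $2,873.60.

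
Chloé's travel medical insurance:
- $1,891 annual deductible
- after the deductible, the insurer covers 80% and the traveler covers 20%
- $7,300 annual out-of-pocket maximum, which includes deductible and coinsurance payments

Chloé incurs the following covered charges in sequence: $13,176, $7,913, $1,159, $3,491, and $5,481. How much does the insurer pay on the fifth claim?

$4,841.60

Bill 1, $13,176: $1,891 finishes the deductible; $11,285 goes to coinsurance; coinsurance $11,285 × 20% = $2,257. Traveler owes $4,148 (running OOP $4,148). Plan pays $13,176 − $4,148 = $9,028.
Bill 2, $7,913: deductible already satisfied, so traveler's share is 20% × $7,913 = $1,582.60. Traveler pays $1,582.60; OOP now $5,730.60. Plan pays $7,913 − $1,582.60 = $6,330.40.
Bill 3, $1,159: deductible already satisfied, so traveler's share is 20% × $1,159 = $231.80. Traveler pays $231.80; OOP now $5,962.40. Insurer: $1,159 − $231.80 = $927.20.
Bill 4, $3,491: deductible met; 20% of $3,491 = $698.20. Cost to traveler: $698.20. OOP to date $6,660.60. Plan pays $3,491 − $698.20 = $2,792.80.
Bill 5, $5,481: deductible already satisfied, so traveler's share is 20% × $5,481 = $1,096.20. That would push OOP to $7,756.80, over the $7,300 cap, so traveler pays $7,300 − $6,660.60 = $639.40. Insurer: $5,481 − $639.40 = $4,841.60.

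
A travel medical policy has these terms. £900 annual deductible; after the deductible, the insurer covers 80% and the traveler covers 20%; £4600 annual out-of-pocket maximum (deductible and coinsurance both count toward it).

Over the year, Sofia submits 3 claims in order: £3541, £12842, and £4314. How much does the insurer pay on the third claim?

Bill 1, £3541: £900 to deductible, leaving £2641; coinsurance £2641 × 20% = £528.20. Traveler owes £1428.20 (running OOP £1428.20). Plan pays £3541 − £1428.20 = £2112.80.
Bill 2, £12842: deductible already satisfied, so traveler's share is 20% × £12842 = £2568.40. Cost to traveler: £2568.40. OOP to date £3996.60. Plan pays £12842 − £2568.40 = £10273.60.
Bill 3, £4314: 20% coinsurance on £4314 = £862.80. OOP would hit £4859.40 > £4600, so the cap limits the traveler to £4600 − £3996.60 = £603.40. Insurer: £4314 − £603.40 = £3710.60.

£3710.60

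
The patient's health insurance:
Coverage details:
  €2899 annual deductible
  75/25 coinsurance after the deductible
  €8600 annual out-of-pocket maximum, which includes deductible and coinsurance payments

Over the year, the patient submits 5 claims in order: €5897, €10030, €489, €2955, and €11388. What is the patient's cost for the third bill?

Bill 1, €5897: €2899 finishes the deductible; €2998 goes to coinsurance; 25% of €2998 = €749.50. Patient pays €3648.50; OOP now €3648.50.
Bill 2, €10030: deductible met; 25% of €10030 = €2507.50. Cost to patient: €2507.50. OOP to date €6156.
Bill 3, €489: deductible already satisfied, so patient's share is 25% × €489 = €122.25. Patient owes €122.25 (running OOP €6278.25).

€122.25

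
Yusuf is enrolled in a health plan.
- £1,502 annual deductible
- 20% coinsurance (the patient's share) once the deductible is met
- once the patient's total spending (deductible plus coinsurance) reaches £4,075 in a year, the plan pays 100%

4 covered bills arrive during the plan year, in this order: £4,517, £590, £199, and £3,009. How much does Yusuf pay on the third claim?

£39.80

Bill 1, £4,517: £1,502 to deductible, leaving £3,015; coinsurance £3,015 × 20% = £603. Patient pays £2,105; OOP now £2,105.
Bill 2, £590: deductible met; 20% of £590 = £118. Patient owes £118 (running OOP £2,223).
Bill 3, £199: deductible met; 20% of £199 = £39.80. Patient owes £39.80 (running OOP £2,262.80).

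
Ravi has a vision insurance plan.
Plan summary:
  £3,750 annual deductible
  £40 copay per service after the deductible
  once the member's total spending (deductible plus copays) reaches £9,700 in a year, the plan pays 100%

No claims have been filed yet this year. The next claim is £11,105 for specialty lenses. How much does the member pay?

The full £3,750 deductible is still open; £3,750 of this bill applies to it.
That leaves £11,105 − £3,750 = £7,355 for the copay.
Copay on this service: £40.
So the member owes £3,750 + £40 = £3,790 before any cap.
Cumulative spending £0 + £3,790 = £3,790 stays under the £9,700 maximum.

£3,790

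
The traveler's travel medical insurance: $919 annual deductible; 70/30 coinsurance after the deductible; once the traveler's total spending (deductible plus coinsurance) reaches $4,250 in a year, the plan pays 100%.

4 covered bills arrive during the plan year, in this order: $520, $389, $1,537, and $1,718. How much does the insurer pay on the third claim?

Bill 1, $520: entire amount goes to the deductible. Traveler owes $520 (running OOP $520). Insurer: $520 − $520 = $0.
Bill 2, $389: entire amount goes to the deductible. Traveler pays $389; OOP now $909. Insurer: $389 − $389 = $0.
Bill 3, $1,537: $10 finishes the deductible; $1,527 goes to coinsurance; coinsurance $1,527 × 30% = $458.10. Cost to traveler: $468.10. OOP to date $1,377.10. Insurer: $1,537 − $468.10 = $1,068.90.

$1,068.90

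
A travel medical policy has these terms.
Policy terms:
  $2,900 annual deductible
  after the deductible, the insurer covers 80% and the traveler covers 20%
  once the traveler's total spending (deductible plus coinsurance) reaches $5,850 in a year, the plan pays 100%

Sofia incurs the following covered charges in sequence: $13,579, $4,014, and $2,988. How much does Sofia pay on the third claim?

Bill 1, $13,579: deductible takes $2,900, $10,679 remains; traveler's 20% is $2,135.80. Traveler pays $5,035.80; OOP now $5,035.80.
Bill 2, $4,014: 20% coinsurance on $4,014 = $802.80. Traveler owes $802.80 (running OOP $5,838.60).
Bill 3, $2,988: deductible met; 20% of $2,988 = $597.60. Adding that to $5,838.60 gives $6,436.20, past the $5,850 cap; traveler pays only $5,850 − $5,838.60 = $11.40.

$11.40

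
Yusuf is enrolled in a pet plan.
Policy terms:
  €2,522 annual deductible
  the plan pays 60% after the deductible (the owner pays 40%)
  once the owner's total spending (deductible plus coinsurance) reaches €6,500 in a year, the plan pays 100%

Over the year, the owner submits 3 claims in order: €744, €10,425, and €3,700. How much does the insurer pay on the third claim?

€3,180.80

Bill 1, €744: entire amount goes to the deductible. Cost to owner: €744. OOP to date €744. Plan pays €744 − €744 = €0.
Bill 2, €10,425: deductible takes €1,778, €8,647 remains; owner's 40% is €3,458.80. Cost to owner: €5,236.80. OOP to date €5,980.80. Insurer: €10,425 − €5,236.80 = €5,188.20.
Bill 3, €3,700: deductible already satisfied, so owner's share is 40% × €3,700 = €1,480. OOP would hit €7,460.80 > €6,500, so the cap limits the owner to €6,500 − €5,980.80 = €519.20. Insurer: €3,700 − €519.20 = €3,180.80.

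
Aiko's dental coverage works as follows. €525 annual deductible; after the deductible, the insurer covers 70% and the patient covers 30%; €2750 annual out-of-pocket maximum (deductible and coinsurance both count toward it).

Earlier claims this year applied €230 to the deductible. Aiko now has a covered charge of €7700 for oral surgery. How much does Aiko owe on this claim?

Deductible still to meet: €525 − €230 = €295.
That leaves €7700 − €295 = €7405 for coinsurance.
30% of €7405 = €2221.50 falls to the patient.
So the patient owes €295 + €2221.50 = €2516.50 before any cap.
Year-to-date out-of-pocket becomes €230 + €2516.50 = €2746.50, still under the €2750 maximum, so no cap applies.

€2516.50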